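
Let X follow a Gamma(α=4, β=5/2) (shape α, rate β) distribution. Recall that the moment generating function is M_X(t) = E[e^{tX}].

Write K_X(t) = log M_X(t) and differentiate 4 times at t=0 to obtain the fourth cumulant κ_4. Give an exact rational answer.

M_X(t) = 625/(16*(5/2 - t)^4)
K_X(t) = log M_X(t) = -4*log(5/2 - t) - 4*log(2) + 4*log(5)
K′(t) = -8/(2*t - 5)
K′′(t) = 16/(4*t^2 - 20*t + 25)
K′′′(t) = -64/(8*t^3 - 60*t^2 + 150*t - 125)
K′′′′(t) = 384/(16*t^4 - 160*t^3 + 600*t^2 - 1000*t + 625)

κ_4 = K′′′′(0) = 384/625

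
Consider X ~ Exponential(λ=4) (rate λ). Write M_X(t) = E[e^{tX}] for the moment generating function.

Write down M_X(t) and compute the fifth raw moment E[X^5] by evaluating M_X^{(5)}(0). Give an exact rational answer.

M_X(t) = 4/(4 - t)
M^(5)(t) = 480/(t^6 - 24*t^5 + 240*t^4 - 1280*t^3 + 3840*t^2 - 6144*t + 4096)

E[X^5] = M^(5)(0) = 15/128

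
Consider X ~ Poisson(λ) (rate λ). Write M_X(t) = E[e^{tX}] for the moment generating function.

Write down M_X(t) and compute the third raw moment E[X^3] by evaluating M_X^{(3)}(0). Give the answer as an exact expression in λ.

M_X(t) = e^(λ*(e^(t) - 1))
D^3[M](t) = (λ^3*e^(3*t)*e^(λ*e^(t)) + 3*λ^2*e^(2*t)*e^(λ*e^(t)) + λ*e^(t)*e^(λ*e^(t)))*e^(-λ)

E[X^3] = D^3[M](0) = λ*(λ^2 + 3*λ + 1)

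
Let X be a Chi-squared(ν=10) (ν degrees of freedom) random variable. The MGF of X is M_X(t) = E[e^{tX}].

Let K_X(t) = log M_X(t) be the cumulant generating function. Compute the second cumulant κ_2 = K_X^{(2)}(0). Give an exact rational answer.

κ_2 = K′′(0) = 20

M_X(t) = (1 - 2*t)^(-5)
K_X(t) = log M_X(t) = -5*log(1 - 2*t)
K′(t) = -10/(2*t - 1)
K′′(t) = 20/(4*t^2 - 4*t + 1)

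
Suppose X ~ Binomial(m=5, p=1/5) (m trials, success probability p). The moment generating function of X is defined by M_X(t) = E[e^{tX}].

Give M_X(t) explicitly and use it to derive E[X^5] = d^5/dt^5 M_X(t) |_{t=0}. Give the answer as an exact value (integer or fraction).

E[X^5] = D^5[M](0) = 16849/625

M_X(t) = (e^(t)/5 + 4/5)^5
D^5[M](t) = e^(5*t) + 4096*e^(4*t)/625 + 7776*e^(3*t)/625 + 4096*e^(2*t)/625 + 256*e^(t)/625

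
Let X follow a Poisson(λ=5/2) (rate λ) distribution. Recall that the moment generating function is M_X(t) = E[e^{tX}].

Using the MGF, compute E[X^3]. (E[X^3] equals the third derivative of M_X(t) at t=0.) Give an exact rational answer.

E[X^3] = M′′′(0) = 295/8

M_X(t) = e^(5*e^(t)/2 - 5/2)
M′(t) = 5*e^(-5/2)*e^(t)*e^(5*e^(t)/2)/2
M′′(t) = (25*e^(2*t)*e^(5*e^(t)/2) + 10*e^(t)*e^(5*e^(t)/2))*e^(-5/2)/4
M′′′(t) = (125*e^(3*t)*e^(5*e^(t)/2) + 150*e^(2*t)*e^(5*e^(t)/2) + 20*e^(t)*e^(5*e^(t)/2))*e^(-5/2)/8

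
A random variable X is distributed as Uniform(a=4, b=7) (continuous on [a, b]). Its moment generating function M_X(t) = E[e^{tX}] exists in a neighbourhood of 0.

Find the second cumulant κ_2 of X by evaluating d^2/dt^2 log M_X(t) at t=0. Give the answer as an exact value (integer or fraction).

κ_2 = K′′(0) = 3/4

M_X(t) = (e^(7*t) - e^(4*t))/(3*t)
K_X(t) = log M_X(t) = -log(t) + log(e^(7*t) - e^(4*t)) - log(3)
K′(t) = (7*t*e^(3*t) - 4*t - e^(3*t) + 1)/(t*e^(3*t) - t)
K′′(t) = (-9*t^2*e^(3*t) + e^(6*t) - 2*e^(3*t) + 1)/(t^2*e^(6*t) - 2*t^2*e^(3*t) + t^2)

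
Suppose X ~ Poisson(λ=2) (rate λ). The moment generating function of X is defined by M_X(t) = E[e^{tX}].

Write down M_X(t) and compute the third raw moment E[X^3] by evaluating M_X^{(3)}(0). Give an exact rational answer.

E[X^3] = M^(3)(0) = 22

M_X(t) = e^(2*e^(t) - 2)
M^(3)(t) = (8*e^(3*t)*e^(2*e^(t)) + 12*e^(2*t)*e^(2*e^(t)) + 2*e^(t)*e^(2*e^(t)))*e^(-2)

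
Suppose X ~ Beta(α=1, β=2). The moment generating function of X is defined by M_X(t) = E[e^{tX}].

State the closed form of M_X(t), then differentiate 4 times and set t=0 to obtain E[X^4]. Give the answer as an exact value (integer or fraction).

E[X^4] = D^4[M](0) = 1/15

M_X(t) = ₁F₁(1; 3; t)
D^4[M](t) = ₁F₁(5; 7; t)/15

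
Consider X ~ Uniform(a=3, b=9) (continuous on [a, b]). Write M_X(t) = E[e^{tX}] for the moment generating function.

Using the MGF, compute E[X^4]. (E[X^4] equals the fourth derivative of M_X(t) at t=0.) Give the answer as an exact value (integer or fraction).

E[X^4] = M′′′′(0) = 9801/5

M_X(t) = (e^(9*t) - e^(3*t))/(6*t)
M′(t) = (9*t*e^(9*t) - 3*t*e^(3*t) - e^(9*t) + e^(3*t))/(6*t^2)
M′′(t) = (81*t^2*e^(9*t) - 9*t^2*e^(3*t) - 18*t*e^(9*t) + 6*t*e^(3*t) + 2*e^(9*t) - 2*e^(3*t))/(6*t^3)
M′′′(t) = (243*t^3*e^(9*t) - 9*t^3*e^(3*t) - 81*t^2*e^(9*t) + 9*t^2*e^(3*t) + 18*t*e^(9*t) - 6*t*e^(3*t) - 2*e^(9*t) + 2*e^(3*t))/(2*t^4)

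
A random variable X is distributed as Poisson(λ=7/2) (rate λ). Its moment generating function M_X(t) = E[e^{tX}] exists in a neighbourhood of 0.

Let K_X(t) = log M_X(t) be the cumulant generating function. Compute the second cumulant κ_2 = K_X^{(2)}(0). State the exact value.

M_X(t) = e^(7*e^(t)/2 - 7/2)
K_X(t) = log M_X(t) = 7*e^(t)/2 - 7/2
K^(2)(t) = 7*e^(t)/2

κ_2 = K^(2)(0) = 7/2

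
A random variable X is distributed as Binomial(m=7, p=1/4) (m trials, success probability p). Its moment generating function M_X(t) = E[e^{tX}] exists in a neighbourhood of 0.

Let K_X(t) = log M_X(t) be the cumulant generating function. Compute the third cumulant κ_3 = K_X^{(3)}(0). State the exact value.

M_X(t) = (e^(t)/4 + 3/4)^7
K_X(t) = log M_X(t) = 7*log(e^(t)/4 + 3/4)
D^3[K](t) = (-21*e^(2*t) + 63*e^(t))/(e^(3*t) + 9*e^(2*t) + 27*e^(t) + 27)

κ_3 = D^3[K](0) = 21/32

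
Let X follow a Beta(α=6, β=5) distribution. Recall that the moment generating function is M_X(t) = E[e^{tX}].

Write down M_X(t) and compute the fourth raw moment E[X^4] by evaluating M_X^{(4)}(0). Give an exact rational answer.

E[X^4] = D^4[M](0) = 18/143

M_X(t) = ₁F₁(6; 11; t)
D^4[M](t) = 18*₁F₁(10; 15; t)/143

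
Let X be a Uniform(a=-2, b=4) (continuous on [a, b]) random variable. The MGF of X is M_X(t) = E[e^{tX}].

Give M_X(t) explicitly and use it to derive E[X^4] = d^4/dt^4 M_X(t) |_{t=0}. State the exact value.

E[X^4] = d^4M/dt^4 |_{t=0} = 176/5

M_X(t) = (e^(4*t) - e^(-2*t))/(6*t)
dM/dt = (4*t*e^(6*t) + 2*t - e^(6*t) + 1)*e^(-2*t)/(6*t^2)
d^2M/dt^2 = (8*t^2*e^(6*t) - 2*t^2 - 4*t*e^(6*t) - 2*t + e^(6*t) - 1)*e^(-2*t)/(3*t^3)
d^3M/dt^3 = (32*t^3*e^(6*t) + 4*t^3 - 24*t^2*e^(6*t) + 6*t^2 + 12*t*e^(6*t) + 6*t - 3*e^(6*t) + 3)*e^(-2*t)/(3*t^4)
d^4M/dt^4 = (128*t^4*e^(6*t) - 8*t^4 - 128*t^3*e^(6*t) - 16*t^3 + 96*t^2*e^(6*t) - 24*t^2 - 48*t*e^(6*t) - 24*t + 12*e^(6*t) - 12)*e^(-2*t)/(3*t^5)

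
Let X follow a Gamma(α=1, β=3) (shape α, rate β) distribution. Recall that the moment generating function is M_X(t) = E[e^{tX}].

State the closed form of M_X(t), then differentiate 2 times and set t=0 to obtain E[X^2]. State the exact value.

M_X(t) = 3/(3 - t)
D^2[M](t) = -6/(t^3 - 9*t^2 + 27*t - 27)

E[X^2] = D^2[M](0) = 2/9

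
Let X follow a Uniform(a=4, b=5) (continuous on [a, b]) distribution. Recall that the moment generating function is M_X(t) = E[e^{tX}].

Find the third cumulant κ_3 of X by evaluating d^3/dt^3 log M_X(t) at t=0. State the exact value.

κ_3 = D^3[K](0) = 0

M_X(t) = (e^(5*t) - e^(4*t))/t
K_X(t) = log M_X(t) = -log(t) + log(e^(5*t) - e^(4*t))
D^3[K](t) = (t^3*e^(2*t) + t^3*e^(t) - 2*e^(3*t) + 6*e^(2*t) - 6*e^(t) + 2)/(t^3*e^(3*t) - 3*t^3*e^(2*t) + 3*t^3*e^(t) - t^3)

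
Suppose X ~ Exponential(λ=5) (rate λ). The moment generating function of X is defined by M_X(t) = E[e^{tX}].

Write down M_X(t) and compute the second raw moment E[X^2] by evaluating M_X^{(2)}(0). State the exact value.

M_X(t) = 5/(5 - t)
D^2[M](t) = -10/(t^3 - 15*t^2 + 75*t - 125)

E[X^2] = D^2[M](0) = 2/25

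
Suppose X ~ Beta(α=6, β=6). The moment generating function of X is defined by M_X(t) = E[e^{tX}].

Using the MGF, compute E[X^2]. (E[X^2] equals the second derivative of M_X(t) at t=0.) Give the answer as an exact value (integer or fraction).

M_X(t) = ₁F₁(6; 12; t)
M^(2)(t) = 7*₁F₁(8; 14; t)/26

E[X^2] = M^(2)(0) = 7/26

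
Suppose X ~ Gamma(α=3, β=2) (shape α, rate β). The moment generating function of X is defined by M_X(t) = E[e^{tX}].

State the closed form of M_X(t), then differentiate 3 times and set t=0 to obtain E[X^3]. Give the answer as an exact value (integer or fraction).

M_X(t) = 8/(2 - t)^3
M′(t) = 24/(t^4 - 8*t^3 + 24*t^2 - 32*t + 16)
M′′(t) = -96/(t^5 - 10*t^4 + 40*t^3 - 80*t^2 + 80*t - 32)
M′′′(t) = 480/(t^6 - 12*t^5 + 60*t^4 - 160*t^3 + 240*t^2 - 192*t + 64)

E[X^3] = M′′′(0) = 15/2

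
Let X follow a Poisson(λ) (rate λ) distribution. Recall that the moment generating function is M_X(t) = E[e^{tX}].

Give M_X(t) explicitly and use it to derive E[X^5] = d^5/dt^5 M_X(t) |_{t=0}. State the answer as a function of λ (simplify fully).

M_X(t) = e^(λ*(e^(t) - 1))
M^(5)(t) = (λ^5*e^(5*t)*e^(λ*e^(t)) + 10*λ^4*e^(4*t)*e^(λ*e^(t)) + 25*λ^3*e^(3*t)*e^(λ*e^(t)) + 15*λ^2*e^(2*t)*e^(λ*e^(t)) + λ*e^(t)*e^(λ*e^(t)))*e^(-λ)

E[X^5] = M^(5)(0) = λ*(λ^4 + 10*λ^3 + 25*λ^2 + 15*λ + 1)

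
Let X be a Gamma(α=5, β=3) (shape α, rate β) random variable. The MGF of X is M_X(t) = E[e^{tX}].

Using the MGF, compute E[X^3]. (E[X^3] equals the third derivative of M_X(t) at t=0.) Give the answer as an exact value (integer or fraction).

E[X^3] = D^3[M](0) = 70/9

M_X(t) = 243/(3 - t)^5
D^3[M](t) = 51030/(t^8 - 24*t^7 + 252*t^6 - 1512*t^5 + 5670*t^4 - 13608*t^3 + 20412*t^2 - 17496*t + 6561)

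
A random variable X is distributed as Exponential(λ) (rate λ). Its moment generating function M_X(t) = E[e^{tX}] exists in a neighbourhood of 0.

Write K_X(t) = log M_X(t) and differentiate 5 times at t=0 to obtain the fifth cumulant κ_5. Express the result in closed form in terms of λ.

M_X(t) = λ/(λ - t)
K_X(t) = log M_X(t) = log(λ) - log(λ - t)
K′(t) = -1/(-λ + t)
K′′(t) = 1/(λ^2 - 2*λ*t + t^2)
K′′′(t) = -2/(-λ^3 + 3*λ^2*t - 3*λ*t^2 + t^3)
K′′′′(t) = 6/(λ^4 - 4*λ^3*t + 6*λ^2*t^2 - 4*λ*t^3 + t^4)
K′′′′′(t) = -24/(-λ^5 + 5*λ^4*t - 10*λ^3*t^2 + 10*λ^2*t^3 - 5*λ*t^4 + t^5)

κ_5 = K′′′′′(0) = 24/λ^5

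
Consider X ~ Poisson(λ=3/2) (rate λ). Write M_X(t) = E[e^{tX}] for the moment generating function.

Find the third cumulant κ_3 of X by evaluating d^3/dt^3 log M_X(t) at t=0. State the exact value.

κ_3 = K^(3)(0) = 3/2

M_X(t) = e^(3*e^(t)/2 - 3/2)
K_X(t) = log M_X(t) = 3*e^(t)/2 - 3/2
K^(3)(t) = 3*e^(t)/2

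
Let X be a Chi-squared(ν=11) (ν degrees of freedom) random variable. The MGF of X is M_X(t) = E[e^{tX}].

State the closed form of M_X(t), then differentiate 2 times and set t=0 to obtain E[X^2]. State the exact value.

E[X^2] = d^2M/dt^2 |_{t=0} = 143

M_X(t) = (1 - 2*t)^(-11/2)
dM/dt = 11/(64*t^6*√(1 - 2*t) - 192*t^5*√(1 - 2*t) + 240*t^4*√(1 - 2*t) - 160*t^3*√(1 - 2*t) + 60*t^2*√(1 - 2*t) - 12*t*√(1 - 2*t) + √(1 - 2*t))
d^2M/dt^2 = -143/(128*t^7*√(1 - 2*t) - 448*t^6*√(1 - 2*t) + 672*t^5*√(1 - 2*t) - 560*t^4*√(1 - 2*t) + 280*t^3*√(1 - 2*t) - 84*t^2*√(1 - 2*t) + 14*t*√(1 - 2*t) - √(1 - 2*t))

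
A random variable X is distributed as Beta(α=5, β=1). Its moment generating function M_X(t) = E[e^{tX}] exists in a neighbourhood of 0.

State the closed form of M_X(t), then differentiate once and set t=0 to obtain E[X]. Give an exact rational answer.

E[X] = D[M](0) = 5/6

M_X(t) = ₁F₁(5; 6; t)
D[M](t) = 5*₁F₁(6; 7; t)/6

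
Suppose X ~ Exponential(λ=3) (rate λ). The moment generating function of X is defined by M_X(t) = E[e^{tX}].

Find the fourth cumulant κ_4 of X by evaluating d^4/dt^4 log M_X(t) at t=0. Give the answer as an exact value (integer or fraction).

κ_4 = d^4K/dt^4 |_{t=0} = 2/27

M_X(t) = 3/(3 - t)
K_X(t) = log M_X(t) = -log(3 - t) + log(3)
dK/dt = -1/(t - 3)
d^2K/dt^2 = 1/(t^2 - 6*t + 9)
d^3K/dt^3 = -2/(t^3 - 9*t^2 + 27*t - 27)
d^4K/dt^4 = 6/(t^4 - 12*t^3 + 54*t^2 - 108*t + 81)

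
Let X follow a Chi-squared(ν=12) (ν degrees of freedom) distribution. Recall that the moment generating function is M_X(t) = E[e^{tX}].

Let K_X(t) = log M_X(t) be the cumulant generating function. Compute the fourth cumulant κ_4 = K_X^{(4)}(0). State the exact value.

κ_4 = K^(4)(0) = 576

M_X(t) = (1 - 2*t)^(-6)
K_X(t) = log M_X(t) = -6*log(1 - 2*t)
K^(4)(t) = 576/(16*t^4 - 32*t^3 + 24*t^2 - 8*t + 1)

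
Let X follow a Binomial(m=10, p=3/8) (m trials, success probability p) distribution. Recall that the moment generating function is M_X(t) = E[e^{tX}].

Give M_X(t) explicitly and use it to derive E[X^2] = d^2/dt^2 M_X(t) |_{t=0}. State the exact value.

M_X(t) = (3*e^(t)/8 + 5/8)^10

E[X^2] = M′′(0) = 525/32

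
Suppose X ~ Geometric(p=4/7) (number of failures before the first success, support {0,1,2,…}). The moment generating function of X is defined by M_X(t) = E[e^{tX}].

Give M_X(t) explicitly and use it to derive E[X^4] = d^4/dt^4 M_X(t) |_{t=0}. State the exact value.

M_X(t) = 4/(7*(1 - 3*e^(t)/7))
M′(t) = 12*e^(t)/(9*e^(2*t) - 42*e^(t) + 49)
M′′(t) = (-36*e^(2*t) - 84*e^(t))/(27*e^(3*t) - 189*e^(2*t) + 441*e^(t) - 343)
M′′′(t) = (108*e^(3*t) + 1008*e^(2*t) + 588*e^(t))/(81*e^(4*t) - 756*e^(3*t) + 2646*e^(2*t) - 4116*e^(t) + 2401)
M′′′′(t) = (-324*e^(4*t) - 8316*e^(3*t) - 19404*e^(2*t) - 4116*e^(t))/(243*e^(5*t) - 2835*e^(4*t) + 13230*e^(3*t) - 30870*e^(2*t) + 36015*e^(t) - 16807)

E[X^4] = M′′′′(0) = 1005/32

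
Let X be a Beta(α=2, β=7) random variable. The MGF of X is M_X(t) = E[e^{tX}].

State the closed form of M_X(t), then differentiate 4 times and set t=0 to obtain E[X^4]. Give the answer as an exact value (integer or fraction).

M_X(t) = ₁F₁(2; 9; t)
dM/dt = 2*₁F₁(3; 10; t)/9
d^2M/dt^2 = ₁F₁(4; 11; t)/15
d^3M/dt^3 = 4*₁F₁(5; 12; t)/165
d^4M/dt^4 = ₁F₁(6; 13; t)/99

E[X^4] = d^4M/dt^4 |_{t=0} = 1/99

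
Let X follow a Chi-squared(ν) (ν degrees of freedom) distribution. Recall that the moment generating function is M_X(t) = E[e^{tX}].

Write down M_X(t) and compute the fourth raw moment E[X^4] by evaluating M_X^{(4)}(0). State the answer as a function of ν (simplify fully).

E[X^4] = M′′′′(0) = ν*(ν^3 + 12*ν^2 + 44*ν + 48)

M_X(t) = (1 - 2*t)^(-ν/2)
M′(t) = -ν/(2*t*(1 - 2*t)^(ν/2) - (1 - 2*t)^(ν/2))
M′′(t) = (ν^2 + 2*ν)/(4*t^2*(1 - 2*t)^(ν/2) - 4*t*(1 - 2*t)^(ν/2) + (1 - 2*t)^(ν/2))
M′′′(t) = (-ν^3 - 6*ν^2 - 8*ν)/(8*t^3*(1 - 2*t)^(ν/2) - 12*t^2*(1 - 2*t)^(ν/2) + 6*t*(1 - 2*t)^(ν/2) - (1 - 2*t)^(ν/2))
M′′′′(t) = (ν^4 + 12*ν^3 + 44*ν^2 + 48*ν)/(16*t^4*(1 - 2*t)^(ν/2) - 32*t^3*(1 - 2*t)^(ν/2) + 24*t^2*(1 - 2*t)^(ν/2) - 8*t*(1 - 2*t)^(ν/2) + (1 - 2*t)^(ν/2))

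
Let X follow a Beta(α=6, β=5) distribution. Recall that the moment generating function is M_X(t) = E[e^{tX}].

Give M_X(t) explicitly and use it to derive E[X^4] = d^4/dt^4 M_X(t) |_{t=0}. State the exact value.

M_X(t) = ₁F₁(6; 11; t)
dM/dt = 6*₁F₁(7; 12; t)/11
d^2M/dt^2 = 7*₁F₁(8; 13; t)/22
d^3M/dt^3 = 28*₁F₁(9; 14; t)/143
d^4M/dt^4 = 18*₁F₁(10; 15; t)/143

E[X^4] = d^4M/dt^4 |_{t=0} = 18/143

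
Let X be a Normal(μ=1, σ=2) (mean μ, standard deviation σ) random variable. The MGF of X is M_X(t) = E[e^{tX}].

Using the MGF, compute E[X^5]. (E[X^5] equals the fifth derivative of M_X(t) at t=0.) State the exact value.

E[X^5] = D^5[M](0) = 281

M_X(t) = e^(2*t^2 + t)
D^5[M](t) = 1024*t^5*e^(t)*e^(2*t^2) + 1280*t^4*e^(t)*e^(2*t^2) + 3200*t^3*e^(t)*e^(2*t^2) + 2080*t^2*e^(t)*e^(2*t^2) + 1460*t*e^(t)*e^(2*t^2) + 281*e^(t)*e^(2*t^2)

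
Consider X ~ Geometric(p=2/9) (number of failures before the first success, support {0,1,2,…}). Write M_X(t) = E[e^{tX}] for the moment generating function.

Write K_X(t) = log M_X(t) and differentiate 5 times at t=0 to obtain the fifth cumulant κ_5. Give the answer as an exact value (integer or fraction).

M_X(t) = 2/(9*(1 - 7*e^(t)/9))
K_X(t) = log M_X(t) = -log(1 - 7*e^(t)/9) - 2*log(3) + log(2)
K^(5)(t) = (-21609*e^(4*t) - 305613*e^(3*t) - 392931*e^(2*t) - 45927*e^(t))/(16807*e^(5*t) - 108045*e^(4*t) + 277830*e^(3*t) - 357210*e^(2*t) + 229635*e^(t) - 59049)

κ_5 = K^(5)(0) = 23940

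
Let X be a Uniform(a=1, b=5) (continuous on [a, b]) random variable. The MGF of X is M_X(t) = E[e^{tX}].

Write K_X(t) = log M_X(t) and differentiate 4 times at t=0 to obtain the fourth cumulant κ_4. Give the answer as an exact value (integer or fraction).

κ_4 = K′′′′(0) = -32/15

M_X(t) = (e^(5*t) - e^(t))/(4*t)
K_X(t) = log M_X(t) = -log(t) + log(e^(5*t) - e^(t)) - 2*log(2)
K′(t) = (5*t*e^(4*t) - t - e^(4*t) + 1)/(t*e^(4*t) - t)
K′′(t) = (-16*t^2*e^(4*t) + e^(8*t) - 2*e^(4*t) + 1)/(t^2*e^(8*t) - 2*t^2*e^(4*t) + t^2)
K′′′(t) = (64*t^3*e^(8*t) + 64*t^3*e^(4*t) - 2*e^(12*t) + 6*e^(8*t) - 6*e^(4*t) + 2)/(t^3*e^(12*t) - 3*t^3*e^(8*t) + 3*t^3*e^(4*t) - t^3)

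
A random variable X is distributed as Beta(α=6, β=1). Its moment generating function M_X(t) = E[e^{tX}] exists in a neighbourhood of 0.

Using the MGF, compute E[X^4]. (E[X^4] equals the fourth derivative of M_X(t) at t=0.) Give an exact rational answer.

E[X^4] = M′′′′(0) = 3/5

M_X(t) = ₁F₁(6; 7; t)
M′(t) = 6*₁F₁(7; 8; t)/7
M′′(t) = 3*₁F₁(8; 9; t)/4
M′′′(t) = 2*₁F₁(9; 10; t)/3
M′′′′(t) = 3*₁F₁(10; 11; t)/5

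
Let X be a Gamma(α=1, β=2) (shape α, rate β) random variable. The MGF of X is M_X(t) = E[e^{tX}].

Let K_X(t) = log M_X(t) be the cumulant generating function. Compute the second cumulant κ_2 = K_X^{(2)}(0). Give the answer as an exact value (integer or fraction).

κ_2 = D^2[K](0) = 1/4

M_X(t) = 2/(2 - t)
K_X(t) = log M_X(t) = -log(2 - t) + log(2)
D^2[K](t) = 1/(t^2 - 4*t + 4)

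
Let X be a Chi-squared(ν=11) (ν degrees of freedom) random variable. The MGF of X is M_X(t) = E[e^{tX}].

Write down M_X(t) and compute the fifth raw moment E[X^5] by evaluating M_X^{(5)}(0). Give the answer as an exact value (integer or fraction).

E[X^5] = M′′′′′(0) = 692835

M_X(t) = (1 - 2*t)^(-11/2)
M′(t) = 11/(64*t^6*√(1 - 2*t) - 192*t^5*√(1 - 2*t) + 240*t^4*√(1 - 2*t) - 160*t^3*√(1 - 2*t) + 60*t^2*√(1 - 2*t) - 12*t*√(1 - 2*t) + √(1 - 2*t))
M′′(t) = -143/(128*t^7*√(1 - 2*t) - 448*t^6*√(1 - 2*t) + 672*t^5*√(1 - 2*t) - 560*t^4*√(1 - 2*t) + 280*t^3*√(1 - 2*t) - 84*t^2*√(1 - 2*t) + 14*t*√(1 - 2*t) - √(1 - 2*t))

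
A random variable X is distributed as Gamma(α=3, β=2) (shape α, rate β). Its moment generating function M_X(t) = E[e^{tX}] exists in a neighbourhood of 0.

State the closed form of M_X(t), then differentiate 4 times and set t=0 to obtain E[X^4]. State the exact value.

E[X^4] = M^(4)(0) = 45/2

M_X(t) = 8/(2 - t)^3
M^(4)(t) = -2880/(t^7 - 14*t^6 + 84*t^5 - 280*t^4 + 560*t^3 - 672*t^2 + 448*t - 128)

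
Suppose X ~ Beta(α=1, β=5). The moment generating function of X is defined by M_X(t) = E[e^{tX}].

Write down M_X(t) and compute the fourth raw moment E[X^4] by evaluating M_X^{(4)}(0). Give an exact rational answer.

E[X^4] = M′′′′(0) = 1/126

M_X(t) = ₁F₁(1; 6; t)
M′(t) = ₁F₁(2; 7; t)/6
M′′(t) = ₁F₁(3; 8; t)/21
M′′′(t) = ₁F₁(4; 9; t)/56
M′′′′(t) = ₁F₁(5; 10; t)/126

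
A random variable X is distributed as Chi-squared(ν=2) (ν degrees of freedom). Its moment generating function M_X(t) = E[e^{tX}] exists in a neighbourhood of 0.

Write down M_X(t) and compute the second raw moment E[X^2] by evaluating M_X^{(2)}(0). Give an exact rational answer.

E[X^2] = M^(2)(0) = 8

M_X(t) = 1/(1 - 2*t)
M^(2)(t) = -8/(8*t^3 - 12*t^2 + 6*t - 1)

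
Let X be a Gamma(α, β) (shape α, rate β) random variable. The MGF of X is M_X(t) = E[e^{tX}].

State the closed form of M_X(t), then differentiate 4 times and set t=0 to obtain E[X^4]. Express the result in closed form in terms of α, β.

M_X(t) = (β/(β - t))^α
M^(4)(t) = (α^4*β^α*(1/(β - t))^α + 6*α^3*β^α*(1/(β - t))^α + 11*α^2*β^α*(1/(β - t))^α + 6*α*β^α*(1/(β - t))^α)/(β^4 - 4*β^3*t + 6*β^2*t^2 - 4*β*t^3 + t^4)

E[X^4] = M^(4)(0) = α*(α^3 + 6*α^2 + 11*α + 6)/β^4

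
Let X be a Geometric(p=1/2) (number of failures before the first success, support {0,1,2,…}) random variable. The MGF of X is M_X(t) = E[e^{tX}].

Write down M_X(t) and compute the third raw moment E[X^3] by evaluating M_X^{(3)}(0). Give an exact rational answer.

E[X^3] = M^(3)(0) = 13

M_X(t) = 1/(2*(1 - e^(t)/2))
M^(3)(t) = (e^(3*t) + 8*e^(2*t) + 4*e^(t))/(e^(4*t) - 8*e^(3*t) + 24*e^(2*t) - 32*e^(t) + 16)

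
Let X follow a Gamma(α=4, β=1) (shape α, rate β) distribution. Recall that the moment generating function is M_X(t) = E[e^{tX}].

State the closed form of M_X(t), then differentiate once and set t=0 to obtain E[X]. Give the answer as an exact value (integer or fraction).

M_X(t) = (1 - t)^(-4)
M^(1)(t) = -4/(t^5 - 5*t^4 + 10*t^3 - 10*t^2 + 5*t - 1)

E[X] = M^(1)(0) = 4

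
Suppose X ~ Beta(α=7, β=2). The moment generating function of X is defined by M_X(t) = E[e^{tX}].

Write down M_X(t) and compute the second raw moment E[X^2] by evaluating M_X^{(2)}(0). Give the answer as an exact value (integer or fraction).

M_X(t) = ₁F₁(7; 9; t)
D^2[M](t) = 28*₁F₁(9; 11; t)/45

E[X^2] = D^2[M](0) = 28/45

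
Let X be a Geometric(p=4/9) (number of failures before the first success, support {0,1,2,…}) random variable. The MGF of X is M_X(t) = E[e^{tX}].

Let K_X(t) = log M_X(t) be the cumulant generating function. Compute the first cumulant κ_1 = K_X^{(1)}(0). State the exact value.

M_X(t) = 4/(9*(1 - 5*e^(t)/9))
K_X(t) = log M_X(t) = -log(1 - 5*e^(t)/9) - 2*log(3) + 2*log(2)
D[K](t) = -5*e^(t)/(5*e^(t) - 9)

κ_1 = D[K](0) = 5/4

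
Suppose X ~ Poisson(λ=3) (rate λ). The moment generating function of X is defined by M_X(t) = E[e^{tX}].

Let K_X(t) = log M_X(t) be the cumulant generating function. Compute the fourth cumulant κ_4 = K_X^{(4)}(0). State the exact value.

M_X(t) = e^(3*e^(t) - 3)
K_X(t) = log M_X(t) = 3*e^(t) - 3
K′(t) = 3*e^(t)
K′′(t) = 3*e^(t)
K′′′(t) = 3*e^(t)
K′′′′(t) = 3*e^(t)

κ_4 = K′′′′(0) = 3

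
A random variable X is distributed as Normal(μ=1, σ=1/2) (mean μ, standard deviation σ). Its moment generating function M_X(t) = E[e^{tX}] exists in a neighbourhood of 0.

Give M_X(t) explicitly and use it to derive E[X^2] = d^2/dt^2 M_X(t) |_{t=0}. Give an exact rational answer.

M_X(t) = e^(t^2/8 + t)
M′(t) = t*e^(t)*e^(t^2/8)/4 + e^(t)*e^(t^2/8)
M′′(t) = t^2*e^(t)*e^(t^2/8)/16 + t*e^(t)*e^(t^2/8)/2 + 5*e^(t)*e^(t^2/8)/4

E[X^2] = M′′(0) = 5/4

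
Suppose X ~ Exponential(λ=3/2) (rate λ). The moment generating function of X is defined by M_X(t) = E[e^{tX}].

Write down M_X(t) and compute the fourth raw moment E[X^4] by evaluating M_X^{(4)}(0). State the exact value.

M_X(t) = 3/(2*(3/2 - t))
M^(4)(t) = -1152/(32*t^5 - 240*t^4 + 720*t^3 - 1080*t^2 + 810*t - 243)

E[X^4] = M^(4)(0) = 128/27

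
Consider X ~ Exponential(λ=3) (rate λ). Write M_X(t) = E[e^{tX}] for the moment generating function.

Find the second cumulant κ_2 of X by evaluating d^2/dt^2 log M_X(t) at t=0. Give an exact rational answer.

M_X(t) = 3/(3 - t)
K_X(t) = log M_X(t) = -log(3 - t) + log(3)
K′(t) = -1/(t - 3)
K′′(t) = 1/(t^2 - 6*t + 9)

κ_2 = K′′(0) = 1/9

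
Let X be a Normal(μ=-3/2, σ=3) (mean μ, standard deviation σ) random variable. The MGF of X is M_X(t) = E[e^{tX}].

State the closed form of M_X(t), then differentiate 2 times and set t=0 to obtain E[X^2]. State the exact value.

M_X(t) = e^(9*t^2/2 - 3*t/2)
dM/dt = 9*t*e^(-3*t/2)*e^(9*t^2/2) - 3*e^(-3*t/2)*e^(9*t^2/2)/2
d^2M/dt^2 = (324*t^2*e^(9*t^2/2) - 108*t*e^(9*t^2/2) + 45*e^(9*t^2/2))*e^(-3*t/2)/4

E[X^2] = d^2M/dt^2 |_{t=0} = 45/4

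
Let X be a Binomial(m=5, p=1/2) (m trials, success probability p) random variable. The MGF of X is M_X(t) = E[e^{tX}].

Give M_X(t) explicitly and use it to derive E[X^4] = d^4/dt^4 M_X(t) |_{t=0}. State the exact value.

M_X(t) = (e^(t)/2 + 1/2)^5
dM/dt = 5*e^(5*t)/32 + 5*e^(4*t)/8 + 15*e^(3*t)/16 + 5*e^(2*t)/8 + 5*e^(t)/32
d^2M/dt^2 = 25*e^(5*t)/32 + 5*e^(4*t)/2 + 45*e^(3*t)/16 + 5*e^(2*t)/4 + 5*e^(t)/32
d^3M/dt^3 = 125*e^(5*t)/32 + 10*e^(4*t) + 135*e^(3*t)/16 + 5*e^(2*t)/2 + 5*e^(t)/32
d^4M/dt^4 = 625*e^(5*t)/32 + 40*e^(4*t) + 405*e^(3*t)/16 + 5*e^(2*t) + 5*e^(t)/32

E[X^4] = d^4M/dt^4 |_{t=0} = 90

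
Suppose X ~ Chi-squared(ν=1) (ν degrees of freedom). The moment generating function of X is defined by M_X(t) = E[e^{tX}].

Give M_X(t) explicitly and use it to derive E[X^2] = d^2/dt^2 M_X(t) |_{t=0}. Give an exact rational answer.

M_X(t) = 1/√(1 - 2*t)
D^2[M](t) = 3/(4*t^2*√(1 - 2*t) - 4*t*√(1 - 2*t) + √(1 - 2*t))

E[X^2] = D^2[M](0) = 3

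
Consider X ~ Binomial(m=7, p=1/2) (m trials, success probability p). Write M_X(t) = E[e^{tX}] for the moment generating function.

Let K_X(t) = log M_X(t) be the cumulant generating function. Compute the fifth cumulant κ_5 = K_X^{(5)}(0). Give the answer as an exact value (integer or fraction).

M_X(t) = (e^(t)/2 + 1/2)^7
K_X(t) = log M_X(t) = 7*log(e^(t)/2 + 1/2)
D^5[K](t) = (-7*e^(4*t) + 77*e^(3*t) - 77*e^(2*t) + 7*e^(t))/(e^(5*t) + 5*e^(4*t) + 10*e^(3*t) + 10*e^(2*t) + 5*e^(t) + 1)

κ_5 = D^5[K](0) = 0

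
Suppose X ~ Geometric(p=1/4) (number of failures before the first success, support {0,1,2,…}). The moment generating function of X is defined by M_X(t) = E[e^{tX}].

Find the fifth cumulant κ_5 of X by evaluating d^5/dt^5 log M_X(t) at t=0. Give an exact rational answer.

κ_5 = K^(5)(0) = 12180

M_X(t) = 1/(4*(1 - 3*e^(t)/4))
K_X(t) = log M_X(t) = -log(1 - 3*e^(t)/4) - 2*log(2)
K^(5)(t) = (-324*e^(4*t) - 4752*e^(3*t) - 6336*e^(2*t) - 768*e^(t))/(243*e^(5*t) - 1620*e^(4*t) + 4320*e^(3*t) - 5760*e^(2*t) + 3840*e^(t) - 1024)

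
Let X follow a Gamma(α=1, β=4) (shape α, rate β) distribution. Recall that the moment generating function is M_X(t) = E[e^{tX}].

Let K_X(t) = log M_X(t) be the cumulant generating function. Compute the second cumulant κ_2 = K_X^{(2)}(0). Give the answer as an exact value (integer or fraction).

M_X(t) = 4/(4 - t)
K_X(t) = log M_X(t) = -log(4 - t) + 2*log(2)
K^(2)(t) = 1/(t^2 - 8*t + 16)

κ_2 = K^(2)(0) = 1/16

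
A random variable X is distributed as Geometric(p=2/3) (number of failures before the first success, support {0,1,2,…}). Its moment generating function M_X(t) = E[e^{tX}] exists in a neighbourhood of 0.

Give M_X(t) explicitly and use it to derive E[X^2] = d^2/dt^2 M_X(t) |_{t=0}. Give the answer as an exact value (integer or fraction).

E[X^2] = D^2[M](0) = 1

M_X(t) = 2/(3*(1 - e^(t)/3))
D^2[M](t) = (-2*e^(2*t) - 6*e^(t))/(e^(3*t) - 9*e^(2*t) + 27*e^(t) - 27)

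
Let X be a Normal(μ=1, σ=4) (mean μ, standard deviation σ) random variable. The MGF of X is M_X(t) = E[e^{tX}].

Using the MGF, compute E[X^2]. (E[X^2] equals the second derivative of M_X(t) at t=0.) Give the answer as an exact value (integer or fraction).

E[X^2] = M^(2)(0) = 17

M_X(t) = e^(8*t^2 + t)
M^(2)(t) = 256*t^2*e^(t)*e^(8*t^2) + 32*t*e^(t)*e^(8*t^2) + 17*e^(t)*e^(8*t^2)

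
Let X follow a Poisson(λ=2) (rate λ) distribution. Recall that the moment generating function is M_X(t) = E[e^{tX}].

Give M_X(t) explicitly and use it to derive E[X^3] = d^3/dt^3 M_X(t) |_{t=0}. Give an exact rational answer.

M_X(t) = e^(2*e^(t) - 2)
M^(3)(t) = (8*e^(3*t)*e^(2*e^(t)) + 12*e^(2*t)*e^(2*e^(t)) + 2*e^(t)*e^(2*e^(t)))*e^(-2)

E[X^3] = M^(3)(0) = 22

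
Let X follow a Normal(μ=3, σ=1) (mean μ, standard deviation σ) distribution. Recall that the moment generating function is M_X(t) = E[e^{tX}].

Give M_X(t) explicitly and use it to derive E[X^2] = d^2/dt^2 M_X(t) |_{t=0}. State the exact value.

M_X(t) = e^(t^2/2 + 3*t)
D^2[M](t) = t^2*e^(3*t)*e^(t^2/2) + 6*t*e^(3*t)*e^(t^2/2) + 10*e^(3*t)*e^(t^2/2)

E[X^2] = D^2[M](0) = 10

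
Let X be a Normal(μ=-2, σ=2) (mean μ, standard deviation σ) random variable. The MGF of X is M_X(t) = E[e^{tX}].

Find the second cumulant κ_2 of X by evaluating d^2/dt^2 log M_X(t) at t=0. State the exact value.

M_X(t) = e^(2*t^2 - 2*t)
K_X(t) = log M_X(t) = 2*t^2 - 2*t
dK/dt = 4*t - 2
d^2K/dt^2 = 4

κ_2 = d^2K/dt^2 |_{t=0} = 4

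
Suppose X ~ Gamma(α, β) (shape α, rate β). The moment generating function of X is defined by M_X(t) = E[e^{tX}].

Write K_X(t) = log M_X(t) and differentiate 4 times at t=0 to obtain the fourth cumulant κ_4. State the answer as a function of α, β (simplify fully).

M_X(t) = (β/(β - t))^α
K_X(t) = log M_X(t) = α*(log(β) - log(β - t))
dK/dt = -α/(-β + t)
d^2K/dt^2 = α/(β^2 - 2*β*t + t^2)
d^3K/dt^3 = -2*α/(-β^3 + 3*β^2*t - 3*β*t^2 + t^3)
d^4K/dt^4 = 6*α/(β^4 - 4*β^3*t + 6*β^2*t^2 - 4*β*t^3 + t^4)

κ_4 = d^4K/dt^4 |_{t=0} = 6*α/β^4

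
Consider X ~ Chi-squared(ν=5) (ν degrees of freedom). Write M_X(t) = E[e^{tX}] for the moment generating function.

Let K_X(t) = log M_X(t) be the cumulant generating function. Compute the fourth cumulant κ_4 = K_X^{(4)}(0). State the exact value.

κ_4 = D^4[K](0) = 240

M_X(t) = (1 - 2*t)^(-5/2)
K_X(t) = log M_X(t) = -5*log(1 - 2*t)/2
D^4[K](t) = 240/(16*t^4 - 32*t^3 + 24*t^2 - 8*t + 1)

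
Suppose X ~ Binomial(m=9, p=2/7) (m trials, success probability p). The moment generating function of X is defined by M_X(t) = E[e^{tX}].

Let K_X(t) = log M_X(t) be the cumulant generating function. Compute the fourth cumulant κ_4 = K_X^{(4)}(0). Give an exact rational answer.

κ_4 = K′′′′(0) = -990/2401

M_X(t) = (2*e^(t)/7 + 5/7)^9
K_X(t) = log M_X(t) = 9*log(2*e^(t)/7 + 5/7)
K′(t) = 18*e^(t)/(2*e^(t) + 5)
K′′(t) = 90*e^(t)/(4*e^(2*t) + 20*e^(t) + 25)
K′′′(t) = (-180*e^(2*t) + 450*e^(t))/(8*e^(3*t) + 60*e^(2*t) + 150*e^(t) + 125)
K′′′′(t) = (360*e^(3*t) - 3600*e^(2*t) + 2250*e^(t))/(16*e^(4*t) + 160*e^(3*t) + 600*e^(2*t) + 1000*e^(t) + 625)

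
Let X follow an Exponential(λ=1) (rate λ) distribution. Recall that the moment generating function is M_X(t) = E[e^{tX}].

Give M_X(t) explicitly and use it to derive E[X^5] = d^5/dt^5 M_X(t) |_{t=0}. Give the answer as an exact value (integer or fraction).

E[X^5] = D^5[M](0) = 120

M_X(t) = 1/(1 - t)
D^5[M](t) = 120/(t^6 - 6*t^5 + 15*t^4 - 20*t^3 + 15*t^2 - 6*t + 1)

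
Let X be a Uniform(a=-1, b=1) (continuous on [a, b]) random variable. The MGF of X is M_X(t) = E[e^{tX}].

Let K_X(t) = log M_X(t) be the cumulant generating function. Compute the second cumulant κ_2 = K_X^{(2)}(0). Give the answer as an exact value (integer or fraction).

κ_2 = K^(2)(0) = 1/3

M_X(t) = (e^(t) - e^(-t))/(2*t)
K_X(t) = log M_X(t) = -log(t) + log(e^(t) - e^(-t)) - log(2)
K^(2)(t) = (-4*t^2*e^(2*t) + e^(4*t) - 2*e^(2*t) + 1)/(t^2*e^(4*t) - 2*t^2*e^(2*t) + t^2)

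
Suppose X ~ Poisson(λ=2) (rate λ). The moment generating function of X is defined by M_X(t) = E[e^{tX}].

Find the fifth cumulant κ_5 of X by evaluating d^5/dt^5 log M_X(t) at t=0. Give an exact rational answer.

κ_5 = K′′′′′(0) = 2

M_X(t) = e^(2*e^(t) - 2)
K_X(t) = log M_X(t) = 2*e^(t) - 2
K′(t) = 2*e^(t)
K′′(t) = 2*e^(t)
K′′′(t) = 2*e^(t)
K′′′′(t) = 2*e^(t)
K′′′′′(t) = 2*e^(t)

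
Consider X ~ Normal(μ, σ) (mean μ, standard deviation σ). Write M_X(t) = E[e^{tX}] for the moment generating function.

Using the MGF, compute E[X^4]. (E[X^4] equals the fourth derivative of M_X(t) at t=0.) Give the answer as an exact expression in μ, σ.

M_X(t) = e^(μ*t + σ^2*t^2/2)

E[X^4] = D^4[M](0) = μ^4 + 6*μ^2*σ^2 + 3*σ^4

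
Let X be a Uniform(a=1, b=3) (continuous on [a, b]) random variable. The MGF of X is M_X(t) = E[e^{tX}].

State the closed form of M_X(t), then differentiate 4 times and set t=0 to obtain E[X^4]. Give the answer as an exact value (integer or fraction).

E[X^4] = M^(4)(0) = 121/5

M_X(t) = (e^(3*t) - e^(t))/(2*t)
M^(4)(t) = (81*t^4*e^(3*t) - t^4*e^(t) - 108*t^3*e^(3*t) + 4*t^3*e^(t) + 108*t^2*e^(3*t) - 12*t^2*e^(t) - 72*t*e^(3*t) + 24*t*e^(t) + 24*e^(3*t) - 24*e^(t))/(2*t^5)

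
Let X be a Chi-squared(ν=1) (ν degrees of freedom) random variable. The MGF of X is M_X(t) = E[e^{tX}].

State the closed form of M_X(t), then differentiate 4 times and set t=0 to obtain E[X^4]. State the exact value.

M_X(t) = 1/√(1 - 2*t)
M^(4)(t) = 105/(16*t^4*√(1 - 2*t) - 32*t^3*√(1 - 2*t) + 24*t^2*√(1 - 2*t) - 8*t*√(1 - 2*t) + √(1 - 2*t))

E[X^4] = M^(4)(0) = 105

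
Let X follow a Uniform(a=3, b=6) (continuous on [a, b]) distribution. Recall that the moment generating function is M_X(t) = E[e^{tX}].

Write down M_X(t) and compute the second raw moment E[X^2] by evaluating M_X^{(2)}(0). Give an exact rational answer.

M_X(t) = (e^(6*t) - e^(3*t))/(3*t)
M′(t) = (6*t*e^(6*t) - 3*t*e^(3*t) - e^(6*t) + e^(3*t))/(3*t^2)
M′′(t) = (36*t^2*e^(6*t) - 9*t^2*e^(3*t) - 12*t*e^(6*t) + 6*t*e^(3*t) + 2*e^(6*t) - 2*e^(3*t))/(3*t^3)

E[X^2] = M′′(0) = 21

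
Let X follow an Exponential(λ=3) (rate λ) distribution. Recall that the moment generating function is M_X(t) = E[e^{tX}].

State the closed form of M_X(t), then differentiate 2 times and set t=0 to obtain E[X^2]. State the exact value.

M_X(t) = 3/(3 - t)
M′(t) = 3/(t^2 - 6*t + 9)
M′′(t) = -6/(t^3 - 9*t^2 + 27*t - 27)

E[X^2] = M′′(0) = 2/9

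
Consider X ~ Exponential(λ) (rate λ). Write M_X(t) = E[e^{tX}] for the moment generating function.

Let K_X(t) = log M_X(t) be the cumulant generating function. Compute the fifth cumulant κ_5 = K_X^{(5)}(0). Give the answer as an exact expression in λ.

κ_5 = K^(5)(0) = 24/λ^5

M_X(t) = λ/(λ - t)
K_X(t) = log M_X(t) = log(λ) - log(λ - t)
K^(5)(t) = -24/(-λ^5 + 5*λ^4*t - 10*λ^3*t^2 + 10*λ^2*t^3 - 5*λ*t^4 + t^5)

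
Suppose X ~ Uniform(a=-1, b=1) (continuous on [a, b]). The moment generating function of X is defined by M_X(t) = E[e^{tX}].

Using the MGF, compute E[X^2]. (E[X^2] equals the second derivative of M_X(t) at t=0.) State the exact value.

M_X(t) = (e^(t) - e^(-t))/(2*t)
M′(t) = (t*e^(2*t) + t - e^(2*t) + 1)*e^(-t)/(2*t^2)
M′′(t) = (t^2*e^(2*t) - t^2 - 2*t*e^(2*t) - 2*t + 2*e^(2*t) - 2)*e^(-t)/(2*t^3)

E[X^2] = M′′(0) = 1/3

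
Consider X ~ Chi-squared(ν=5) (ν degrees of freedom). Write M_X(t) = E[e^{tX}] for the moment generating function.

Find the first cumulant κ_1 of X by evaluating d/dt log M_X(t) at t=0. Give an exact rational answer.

M_X(t) = (1 - 2*t)^(-5/2)
K_X(t) = log M_X(t) = -5*log(1 - 2*t)/2
K′(t) = -5/(2*t - 1)

κ_1 = K′(0) = 5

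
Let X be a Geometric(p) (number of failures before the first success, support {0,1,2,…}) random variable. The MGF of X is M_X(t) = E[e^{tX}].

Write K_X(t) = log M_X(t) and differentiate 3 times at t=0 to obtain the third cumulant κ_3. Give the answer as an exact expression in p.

κ_3 = K^(3)(0) = (p^2 - 3*p + 2)/p^3

M_X(t) = p/(-(1 - p)*e^(t) + 1)
K_X(t) = log M_X(t) = log(p) - log(-(1 - p)*e^(t) + 1)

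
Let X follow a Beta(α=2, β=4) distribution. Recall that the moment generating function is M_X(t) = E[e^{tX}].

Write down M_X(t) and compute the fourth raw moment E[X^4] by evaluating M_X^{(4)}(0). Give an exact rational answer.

M_X(t) = ₁F₁(2; 6; t)
M^(4)(t) = 5*₁F₁(6; 10; t)/126

E[X^4] = M^(4)(0) = 5/126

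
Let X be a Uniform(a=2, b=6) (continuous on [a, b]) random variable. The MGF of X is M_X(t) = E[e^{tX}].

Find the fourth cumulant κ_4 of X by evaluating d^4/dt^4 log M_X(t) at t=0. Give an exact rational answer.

κ_4 = K′′′′(0) = -32/15

M_X(t) = (e^(6*t) - e^(2*t))/(4*t)
K_X(t) = log M_X(t) = -log(t) + log(e^(6*t) - e^(2*t)) - 2*log(2)
K′(t) = (6*t*e^(4*t) - 2*t - e^(4*t) + 1)/(t*e^(4*t) - t)
K′′(t) = (-16*t^2*e^(4*t) + e^(8*t) - 2*e^(4*t) + 1)/(t^2*e^(8*t) - 2*t^2*e^(4*t) + t^2)
K′′′(t) = (64*t^3*e^(8*t) + 64*t^3*e^(4*t) - 2*e^(12*t) + 6*e^(8*t) - 6*e^(4*t) + 2)/(t^3*e^(12*t) - 3*t^3*e^(8*t) + 3*t^3*e^(4*t) - t^3)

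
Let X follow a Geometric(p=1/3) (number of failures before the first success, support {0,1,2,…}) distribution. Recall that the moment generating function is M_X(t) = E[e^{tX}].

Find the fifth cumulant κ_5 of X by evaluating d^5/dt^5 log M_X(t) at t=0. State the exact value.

κ_5 = d^5K/dt^5 |_{t=0} = 2190

M_X(t) = 1/(3*(1 - 2*e^(t)/3))
K_X(t) = log M_X(t) = -log(1 - 2*e^(t)/3) - log(3)
dK/dt = -2*e^(t)/(2*e^(t) - 3)
d^2K/dt^2 = 6*e^(t)/(4*e^(2*t) - 12*e^(t) + 9)
d^3K/dt^3 = (-12*e^(2*t) - 18*e^(t))/(8*e^(3*t) - 36*e^(2*t) + 54*e^(t) - 27)
d^4K/dt^4 = (24*e^(3*t) + 144*e^(2*t) + 54*e^(t))/(16*e^(4*t) - 96*e^(3*t) + 216*e^(2*t) - 216*e^(t) + 81)
d^5K/dt^5 = (-48*e^(4*t) - 792*e^(3*t) - 1188*e^(2*t) - 162*e^(t))/(32*e^(5*t) - 240*e^(4*t) + 720*e^(3*t) - 1080*e^(2*t) + 810*e^(t) - 243)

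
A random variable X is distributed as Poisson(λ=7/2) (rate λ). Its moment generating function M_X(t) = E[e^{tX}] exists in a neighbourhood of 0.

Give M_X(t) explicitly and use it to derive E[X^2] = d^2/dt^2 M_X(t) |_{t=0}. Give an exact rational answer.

E[X^2] = M^(2)(0) = 63/4

M_X(t) = e^(7*e^(t)/2 - 7/2)
M^(2)(t) = (49*e^(2*t)*e^(7*e^(t)/2) + 14*e^(t)*e^(7*e^(t)/2))*e^(-7/2)/4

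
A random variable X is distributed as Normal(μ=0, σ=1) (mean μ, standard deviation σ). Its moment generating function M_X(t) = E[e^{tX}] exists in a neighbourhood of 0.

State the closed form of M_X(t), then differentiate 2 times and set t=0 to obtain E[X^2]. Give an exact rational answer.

M_X(t) = e^(t^2/2)
dM/dt = t*e^(t^2/2)
d^2M/dt^2 = t^2*e^(t^2/2) + e^(t^2/2)

E[X^2] = d^2M/dt^2 |_{t=0} = 1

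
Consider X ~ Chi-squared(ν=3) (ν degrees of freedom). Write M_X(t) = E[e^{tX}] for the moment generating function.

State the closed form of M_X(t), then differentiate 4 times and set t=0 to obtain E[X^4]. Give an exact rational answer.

M_X(t) = (1 - 2*t)^(-3/2)
dM/dt = 3/(4*t^2*√(1 - 2*t) - 4*t*√(1 - 2*t) + √(1 - 2*t))
d^2M/dt^2 = -15/(8*t^3*√(1 - 2*t) - 12*t^2*√(1 - 2*t) + 6*t*√(1 - 2*t) - √(1 - 2*t))
d^3M/dt^3 = 105/(16*t^4*√(1 - 2*t) - 32*t^3*√(1 - 2*t) + 24*t^2*√(1 - 2*t) - 8*t*√(1 - 2*t) + √(1 - 2*t))
d^4M/dt^4 = -945/(32*t^5*√(1 - 2*t) - 80*t^4*√(1 - 2*t) + 80*t^3*√(1 - 2*t) - 40*t^2*√(1 - 2*t) + 10*t*√(1 - 2*t) - √(1 - 2*t))

E[X^4] = d^4M/dt^4 |_{t=0} = 945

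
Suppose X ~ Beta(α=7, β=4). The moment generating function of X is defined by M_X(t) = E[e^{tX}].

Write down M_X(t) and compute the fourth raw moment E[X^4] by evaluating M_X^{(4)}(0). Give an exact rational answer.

M_X(t) = ₁F₁(7; 11; t)
D^4[M](t) = 30*₁F₁(11; 15; t)/143

E[X^4] = D^4[M](0) = 30/143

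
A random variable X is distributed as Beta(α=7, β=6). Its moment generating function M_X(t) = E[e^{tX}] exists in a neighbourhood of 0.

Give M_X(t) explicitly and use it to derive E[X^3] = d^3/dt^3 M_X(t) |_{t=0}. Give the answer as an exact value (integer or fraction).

E[X^3] = M^(3)(0) = 12/65

M_X(t) = ₁F₁(7; 13; t)
M^(3)(t) = 12*₁F₁(10; 16; t)/65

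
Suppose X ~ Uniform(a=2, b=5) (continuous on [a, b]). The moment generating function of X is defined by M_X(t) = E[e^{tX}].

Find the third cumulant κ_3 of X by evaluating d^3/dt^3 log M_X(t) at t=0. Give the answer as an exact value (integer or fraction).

M_X(t) = (e^(5*t) - e^(2*t))/(3*t)
K_X(t) = log M_X(t) = -log(t) + log(e^(5*t) - e^(2*t)) - log(3)
K′(t) = (5*t*e^(3*t) - 2*t - e^(3*t) + 1)/(t*e^(3*t) - t)
K′′(t) = (-9*t^2*e^(3*t) + e^(6*t) - 2*e^(3*t) + 1)/(t^2*e^(6*t) - 2*t^2*e^(3*t) + t^2)
K′′′(t) = (27*t^3*e^(6*t) + 27*t^3*e^(3*t) - 2*e^(9*t) + 6*e^(6*t) - 6*e^(3*t) + 2)/(t^3*e^(9*t) - 3*t^3*e^(6*t) + 3*t^3*e^(3*t) - t^3)

κ_3 = K′′′(0) = 0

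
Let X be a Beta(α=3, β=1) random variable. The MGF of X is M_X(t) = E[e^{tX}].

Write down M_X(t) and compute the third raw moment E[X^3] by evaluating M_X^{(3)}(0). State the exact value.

E[X^3] = M^(3)(0) = 1/2

M_X(t) = ₁F₁(3; 4; t)
M^(3)(t) = ₁F₁(6; 7; t)/2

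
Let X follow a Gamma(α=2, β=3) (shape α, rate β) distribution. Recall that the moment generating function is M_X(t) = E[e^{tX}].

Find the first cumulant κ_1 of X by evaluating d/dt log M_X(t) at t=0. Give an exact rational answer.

M_X(t) = 9/(3 - t)^2
K_X(t) = log M_X(t) = -2*log(3 - t) + 2*log(3)
D[K](t) = -2/(t - 3)

κ_1 = D[K](0) = 2/3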